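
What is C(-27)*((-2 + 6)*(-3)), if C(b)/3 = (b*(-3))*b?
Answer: 78732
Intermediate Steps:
C(b) = -9*b**2 (C(b) = 3*((b*(-3))*b) = 3*((-3*b)*b) = 3*(-3*b**2) = -9*b**2)
C(-27)*((-2 + 6)*(-3)) = (-9*(-27)**2)*((-2 + 6)*(-3)) = (-9*729)*(4*(-3)) = -6561*(-12) = 78732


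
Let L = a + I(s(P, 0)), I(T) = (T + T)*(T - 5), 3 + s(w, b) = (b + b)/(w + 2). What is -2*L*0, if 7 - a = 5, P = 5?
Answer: 0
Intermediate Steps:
s(w, b) = -3 + 2*b/(2 + w) (s(w, b) = -3 + (b + b)/(w + 2) = -3 + (2*b)/(2 + w) = -3 + 2*b/(2 + w))
a = 2 (a = 7 - 1*5 = 7 - 5 = 2)
I(T) = 2*T*(-5 + T) (I(T) = (2*T)*(-5 + T) = 2*T*(-5 + T))
L = 50 (L = 2 + 2*((-6 - 3*5 + 2*0)/(2 + 5))*(-5 + (-6 - 3*5 + 2*0)/(2 + 5)) = 2 + 2*((-6 - 15 + 0)/7)*(-5 + (-6 - 15 + 0)/7) = 2 + 2*((1/7)*(-21))*(-5 + (1/7)*(-21)) = 2 + 2*(-3)*(-5 - 3) = 2 + 2*(-3)*(-8) = 2 + 48 = 50)
-2*L*0 = -2*50*0 = -100*0 = 0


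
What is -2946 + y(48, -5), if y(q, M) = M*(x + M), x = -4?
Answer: -2901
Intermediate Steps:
y(q, M) = M*(-4 + M)
-2946 + y(48, -5) = -2946 - 5*(-4 - 5) = -2946 - 5*(-9) = -2946 + 45 = -2901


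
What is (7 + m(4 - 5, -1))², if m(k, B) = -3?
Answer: 16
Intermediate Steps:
(7 + m(4 - 5, -1))² = (7 - 3)² = 4² = 16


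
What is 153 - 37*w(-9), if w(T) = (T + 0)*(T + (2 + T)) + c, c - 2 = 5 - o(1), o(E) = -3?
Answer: -5545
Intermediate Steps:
c = 10 (c = 2 + (5 - 1*(-3)) = 2 + (5 + 3) = 2 + 8 = 10)
w(T) = 10 + T*(2 + 2*T) (w(T) = (T + 0)*(T + (2 + T)) + 10 = T*(2 + 2*T) + 10 = 10 + T*(2 + 2*T))
153 - 37*w(-9) = 153 - 37*(10 + 2*(-9) + 2*(-9)²) = 153 - 37*(10 - 18 + 2*81) = 153 - 37*(10 - 18 + 162) = 153 - 37*154 = 153 - 5698 = -5545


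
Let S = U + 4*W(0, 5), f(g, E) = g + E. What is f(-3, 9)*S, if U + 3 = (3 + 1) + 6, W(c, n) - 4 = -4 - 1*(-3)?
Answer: 114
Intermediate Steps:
W(c, n) = 3 (W(c, n) = 4 + (-4 - 1*(-3)) = 4 + (-4 + 3) = 4 - 1 = 3)
U = 7 (U = -3 + ((3 + 1) + 6) = -3 + (4 + 6) = -3 + 10 = 7)
f(g, E) = E + g
S = 19 (S = 7 + 4*3 = 7 + 12 = 19)
f(-3, 9)*S = (9 - 3)*19 = 6*19 = 114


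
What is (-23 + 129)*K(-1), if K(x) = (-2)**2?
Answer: 424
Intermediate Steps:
K(x) = 4
(-23 + 129)*K(-1) = (-23 + 129)*4 = 106*4 = 424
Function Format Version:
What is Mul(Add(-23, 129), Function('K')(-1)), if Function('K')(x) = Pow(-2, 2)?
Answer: 424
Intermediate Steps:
Function('K')(x) = 4
Mul(Add(-23, 129), Function('K')(-1)) = Mul(Add(-23, 129), 4) = Mul(106, 4) = 424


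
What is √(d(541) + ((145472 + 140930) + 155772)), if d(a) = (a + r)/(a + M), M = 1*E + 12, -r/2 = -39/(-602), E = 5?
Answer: √346491865011257/27993 ≈ 664.96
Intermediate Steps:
r = -39/301 (r = -(-78)/(-602) = -(-78)*(-1)/602 = -2*39/602 = -39/301 ≈ -0.12957)
M = 17 (M = 1*5 + 12 = 5 + 12 = 17)
d(a) = (-39/301 + a)/(17 + a) (d(a) = (a - 39/301)/(a + 17) = (-39/301 + a)/(17 + a))
√(d(541) + ((145472 + 140930) + 155772)) = √((-39/301 + 541)/(17 + 541) + ((145472 + 140930) + 155772)) = √((162802/301)/558 + (286402 + 155772)) = √((1/558)*(162802/301) + 442174) = √(81401/83979 + 442174) = √(37133411747/83979) = √346491865011257/27993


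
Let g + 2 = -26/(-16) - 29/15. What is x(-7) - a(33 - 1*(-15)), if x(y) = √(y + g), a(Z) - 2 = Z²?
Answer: -2306 + I*√33510/60 ≈ -2306.0 + 3.051*I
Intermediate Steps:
g = -277/120 (g = -2 + (-26/(-16) - 29/15) = -2 + (-26*(-1/16) - 29*1/15) = -2 + (13/8 - 29/15) = -2 - 37/120 = -277/120 ≈ -2.3083)
a(Z) = 2 + Z²
x(y) = √(-277/120 + y) (x(y) = √(y - 277/120) = √(-277/120 + y))
x(-7) - a(33 - 1*(-15)) = √(-8310 + 3600*(-7))/60 - (2 + (33 - 1*(-15))²) = √(-8310 - 25200)/60 - (2 + (33 + 15)²) = √(-33510)/60 - (2 + 48²) = (I*√33510)/60 - (2 + 2304) = I*√33510/60 - 1*2306 = I*√33510/60 - 2306 = -2306 + I*√33510/60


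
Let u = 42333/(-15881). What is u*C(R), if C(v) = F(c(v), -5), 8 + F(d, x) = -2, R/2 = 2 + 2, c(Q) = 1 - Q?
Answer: 423330/15881 ≈ 26.656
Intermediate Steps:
R = 8 (R = 2*(2 + 2) = 2*4 = 8)
F(d, x) = -10 (F(d, x) = -8 - 2 = -10)
C(v) = -10
u = -42333/15881 (u = 42333*(-1/15881) = -42333/15881 ≈ -2.6656)
u*C(R) = -42333/15881*(-10) = 423330/15881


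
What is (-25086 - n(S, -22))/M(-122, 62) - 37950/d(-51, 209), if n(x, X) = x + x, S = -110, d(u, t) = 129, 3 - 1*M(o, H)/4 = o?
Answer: -3697119/10750 ≈ -343.92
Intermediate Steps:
M(o, H) = 12 - 4*o
n(x, X) = 2*x
(-25086 - n(S, -22))/M(-122, 62) - 37950/d(-51, 209) = (-25086 - 2*(-110))/(12 - 4*(-122)) - 37950/129 = (-25086 - 1*(-220))/(12 + 488) - 37950*1/129 = (-25086 + 220)/500 - 12650/43 = -24866*1/500 - 12650/43 = -12433/250 - 12650/43 = -3697119/10750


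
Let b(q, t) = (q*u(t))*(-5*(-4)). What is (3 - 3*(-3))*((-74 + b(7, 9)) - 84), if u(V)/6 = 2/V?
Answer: 344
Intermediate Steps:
u(V) = 12/V (u(V) = 6*(2/V) = 12/V)
b(q, t) = 240*q/t (b(q, t) = (q*(12/t))*(-5*(-4)) = (12*q/t)*20 = 240*q/t)
(3 - 3*(-3))*((-74 + b(7, 9)) - 84) = (3 - 3*(-3))*((-74 + 240*7/9) - 84) = (3 + 9)*((-74 + 240*7*(⅑)) - 84) = 12*((-74 + 560/3) - 84) = 12*(338/3 - 84) = 12*(86/3) = 344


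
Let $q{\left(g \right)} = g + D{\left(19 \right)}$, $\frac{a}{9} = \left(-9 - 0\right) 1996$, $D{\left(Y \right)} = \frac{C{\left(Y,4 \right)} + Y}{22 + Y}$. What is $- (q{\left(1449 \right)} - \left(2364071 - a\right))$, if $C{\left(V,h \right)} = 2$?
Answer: $\frac{103496197}{41} \approx 2.5243 \cdot 10^{6}$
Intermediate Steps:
$D{\left(Y \right)} = \frac{2 + Y}{22 + Y}$
$a = -161676$ ($a = 9 \left(-9 - 0\right) 1996 = 9 \left(-9 + 0\right) 1996 = 9 \left(\left(-9\right) 1996\right) = 9 \left(-17964\right) = -161676$)
$q{\left(g \right)} = \frac{21}{41} + g$ ($q{\left(g \right)} = g + \frac{2 + 19}{22 + 19} = g + \frac{1}{41} \cdot 21 = g + \frac{21}{41} = \frac{21}{41} + g$)
$- (q{\left(1449 \right)} - \left(2364071 - a\right)) = - (\left(\frac{21}{41} + 1449\right) - \left(2364071 - -161676\right)) = - (\frac{59430}{41} - \left(2364071 + 161676\right)) = - (\frac{59430}{41} - 2525747) = \left(-1\right) \left(- \frac{103496197}{41}\right) = \frac{103496197}{41}$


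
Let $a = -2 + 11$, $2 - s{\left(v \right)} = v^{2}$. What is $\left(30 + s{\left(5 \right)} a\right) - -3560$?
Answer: $3383$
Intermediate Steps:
$s{\left(v \right)} = 2 - v^{2}$
$a = 9$
$\left(30 + s{\left(5 \right)} a\right) - -3560 = \left(30 + \left(2 - 5^{2}\right) 9\right) - -3560 = \left(30 + \left(2 - 25\right) 9\right) + 3560 = \left(30 - 207\right) + 3560 = -177 + 3560 = 3383$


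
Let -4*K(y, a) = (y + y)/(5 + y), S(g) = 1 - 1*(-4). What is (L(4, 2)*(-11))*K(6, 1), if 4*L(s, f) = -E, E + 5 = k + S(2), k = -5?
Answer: 15/4 ≈ 3.7500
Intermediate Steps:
S(g) = 5 (S(g) = 1 + 4 = 5)
K(y, a) = -y/(2*(5 + y)) (K(y, a) = -(y + y)/(4*(5 + y)) = -2*y/(4*(5 + y)) = -y/(2*(5 + y)))
E = -5 (E = -5 + (-5 + 5) = -5 + 0 = -5)
L(s, f) = 5/4 (L(s, f) = (-1*(-5))/4 = (1/4)*5 = 5/4)
(L(4, 2)*(-11))*K(6, 1) = ((5/4)*(-11))*(-1*6/(10 + 2*6)) = -(-55)*6/(4*(10 + 12)) = -(-55)*6/(4*22) = -55/4*(-3/11) = 15/4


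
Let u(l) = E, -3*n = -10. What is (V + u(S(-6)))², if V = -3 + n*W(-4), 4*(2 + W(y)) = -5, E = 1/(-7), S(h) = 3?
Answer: 344569/1764 ≈ 195.33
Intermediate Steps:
n = 10/3 (n = -⅓*(-10) = 10/3 ≈ 3.3333)
E = -⅐ ≈ -0.14286
u(l) = -⅐
W(y) = -13/4 (W(y) = -2 + (¼)*(-5) = -2 - 5/4 = -13/4)
V = -83/6 (V = -3 + (10/3)*(-13/4) = -3 - 65/6 = -83/6 ≈ -13.833)
(V + u(S(-6)))² = (-83/6 - ⅐)² = (-587/42)² = 344569/1764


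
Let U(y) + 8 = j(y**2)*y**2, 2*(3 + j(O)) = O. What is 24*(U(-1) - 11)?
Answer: -516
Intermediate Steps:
j(O) = -3 + O/2
U(y) = -8 + y**2*(-3 + y**2/2) (U(y) = -8 + (-3 + y**2/2)*y**2 = -8 + y**2*(-3 + y**2/2))
24*(U(-1) - 11) = 24*((-8 + (1/2)*(-1)**2*(-6 + (-1)**2)) - 11) = 24*((-8 + (1/2)*1*(-6 + 1)) - 11) = 24*((-8 + (1/2)*1*(-5)) - 11) = 24*((-8 - 5/2) - 11) = 24*(-21/2 - 11) = 24*(-43/2) = -516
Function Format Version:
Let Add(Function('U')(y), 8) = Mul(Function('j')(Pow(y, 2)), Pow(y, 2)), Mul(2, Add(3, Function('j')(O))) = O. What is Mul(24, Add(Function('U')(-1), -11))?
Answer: -516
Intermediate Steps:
Function('j')(O) = Add(-3, Mul(Rational(1, 2), O))
Function('U')(y) = Add(-8, Mul(Pow(y, 2), Add(-3, Mul(Rational(1, 2), Pow(y, 2))))) (Function('U')(y) = Add(-8, Mul(Add(-3, Mul(Rational(1, 2), Pow(y, 2))), Pow(y, 2))) = Add(-8, Mul(Pow(y, 2), Add(-3, Mul(Rational(1, 2), Pow(y, 2))))))
Mul(24, Add(Function('U')(-1), -11)) = Mul(24, Add(Add(-8, Mul(Rational(1, 2), Pow(-1, 2), Add(-6, Pow(-1, 2)))), -11)) = Mul(24, Add(Add(-8, Mul(Rational(1, 2), 1, Add(-6, 1))), -11)) = Mul(24, Add(Add(-8, Mul(Rational(1, 2), 1, -5)), -11)) = Mul(24, Add(Add(-8, Rational(-5, 2)), -11)) = Mul(24, Add(Rational(-21, 2), -11)) = Mul(24, Rational(-43, 2)) = -516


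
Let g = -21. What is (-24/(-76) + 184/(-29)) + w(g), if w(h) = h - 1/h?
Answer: -312202/11571 ≈ -26.981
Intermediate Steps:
(-24/(-76) + 184/(-29)) + w(g) = (-24/(-76) + 184/(-29)) + (-21 - 1/(-21)) = (-24*(-1/76) + 184*(-1/29)) + (-21 - 1*(-1/21)) = (6/19 - 184/29) + (-21 + 1/21) = -3322/551 - 440/21 = -312202/11571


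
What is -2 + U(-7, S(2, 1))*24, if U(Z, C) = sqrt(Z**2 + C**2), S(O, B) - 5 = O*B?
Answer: -2 + 168*sqrt(2) ≈ 235.59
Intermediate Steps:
S(O, B) = 5 + B*O (S(O, B) = 5 + O*B = 5 + B*O)
U(Z, C) = sqrt(C**2 + Z**2)
-2 + U(-7, S(2, 1))*24 = -2 + sqrt((5 + 1*2)**2 + (-7)**2)*24 = -2 + sqrt((5 + 2)**2 + 49)*24 = -2 + sqrt(7**2 + 49)*24 = -2 + sqrt(49 + 49)*24 = -2 + sqrt(98)*24 = -2 + (7*sqrt(2))*24 = -2 + 168*sqrt(2)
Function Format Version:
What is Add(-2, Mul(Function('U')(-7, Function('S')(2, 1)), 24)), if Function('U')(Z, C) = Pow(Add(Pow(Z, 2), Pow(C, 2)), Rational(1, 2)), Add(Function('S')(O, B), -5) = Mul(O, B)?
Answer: Add(-2, Mul(168, Pow(2, Rational(1, 2)))) ≈ 235.59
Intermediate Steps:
Function('S')(O, B) = Add(5, Mul(B, O)) (Function('S')(O, B) = Add(5, Mul(O, B)) = Add(5, Mul(B, O)))
Function('U')(Z, C) = Pow(Add(Pow(C, 2), Pow(Z, 2)), Rational(1, 2))
Add(-2, Mul(Function('U')(-7, Function('S')(2, 1)), 24)) = Add(-2, Mul(Pow(Add(Pow(Add(5, Mul(1, 2)), 2), Pow(-7, 2)), Rational(1, 2)), 24)) = Add(-2, Mul(Pow(Add(Pow(Add(5, 2), 2), 49), Rational(1, 2)), 24)) = Add(-2, Mul(Pow(Add(Pow(7, 2), 49), Rational(1, 2)), 24)) = Add(-2, Mul(Pow(Add(49, 49), Rational(1, 2)), 24)) = Add(-2, Mul(Pow(98, Rational(1, 2)), 24)) = Add(-2, Mul(Mul(7, Pow(2, Rational(1, 2))), 24)) = Add(-2, Mul(168, Pow(2, Rational(1, 2))))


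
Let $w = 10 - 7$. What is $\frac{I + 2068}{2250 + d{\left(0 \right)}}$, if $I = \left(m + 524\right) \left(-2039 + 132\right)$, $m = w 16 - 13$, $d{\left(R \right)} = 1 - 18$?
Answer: $- \frac{1063945}{2233} \approx -476.46$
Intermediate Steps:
$w = 3$ ($w = 10 - 7 = 3$)
$d{\left(R \right)} = -17$
$m = 35$ ($m = 3 \cdot 16 - 13 = 48 - 13 = 35$)
$I = -1066013$ ($I = \left(35 + 524\right) \left(-2039 + 132\right) = 559 \left(-1907\right) = -1066013$)
$\frac{I + 2068}{2250 + d{\left(0 \right)}} = \frac{-1066013 + 2068}{2250 - 17} = - \frac{1063945}{2233}$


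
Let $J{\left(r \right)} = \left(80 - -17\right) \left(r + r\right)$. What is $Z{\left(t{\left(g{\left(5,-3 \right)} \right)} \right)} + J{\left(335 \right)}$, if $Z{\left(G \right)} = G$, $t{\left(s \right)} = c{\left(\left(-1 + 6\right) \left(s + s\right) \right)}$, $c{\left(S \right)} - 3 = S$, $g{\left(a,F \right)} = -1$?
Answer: $64983$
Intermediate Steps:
$c{\left(S \right)} = 3 + S$
$t{\left(s \right)} = 3 + 10 s$ ($t{\left(s \right)} = 3 + \left(-1 + 6\right) \left(s + s\right) = 3 + 5 \cdot 2 s = 3 + 10 s$)
$J{\left(r \right)} = 194 r$ ($J{\left(r \right)} = \left(80 + 17\right) 2 r = 97 \cdot 2 r = 194 r$)
$Z{\left(t{\left(g{\left(5,-3 \right)} \right)} \right)} + J{\left(335 \right)} = \left(3 + 10 \left(-1\right)\right) + 194 \cdot 335 = \left(3 - 10\right) + 64990 = -7 + 64990 = 64983$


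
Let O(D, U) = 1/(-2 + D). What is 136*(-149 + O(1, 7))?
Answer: -20400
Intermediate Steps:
136*(-149 + O(1, 7)) = 136*(-149 + 1/(-2 + 1)) = 136*(-149 + 1/(-1)) = 136*(-149 - 1) = 136*(-150) = -20400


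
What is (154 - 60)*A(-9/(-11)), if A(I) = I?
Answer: 846/11 ≈ 76.909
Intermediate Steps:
(154 - 60)*A(-9/(-11)) = (154 - 60)*(-9/(-11)) = 94*(-9*(-1/11)) = 94*(9/11) = 846/11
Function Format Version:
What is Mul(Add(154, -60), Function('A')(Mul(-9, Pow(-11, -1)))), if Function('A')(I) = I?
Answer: Rational(846, 11) ≈ 76.909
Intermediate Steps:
Mul(Add(154, -60), Function('A')(Mul(-9, Pow(-11, -1)))) = Mul(Add(154, -60), Mul(-9, Pow(-11, -1))) = Mul(94, Mul(-9, Rational(-1, 11))) = Mul(94, Rational(9, 11)) = Rational(846, 11)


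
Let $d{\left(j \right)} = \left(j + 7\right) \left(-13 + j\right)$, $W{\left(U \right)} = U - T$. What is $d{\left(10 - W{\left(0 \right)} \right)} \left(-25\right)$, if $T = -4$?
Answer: $2275$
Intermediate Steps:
$W{\left(U \right)} = 4 + U$ ($W{\left(U \right)} = U - -4 = U + 4 = 4 + U$)
$d{\left(j \right)} = \left(-13 + j\right) \left(7 + j\right)$ ($d{\left(j \right)} = \left(7 + j\right) \left(-13 + j\right) = \left(-13 + j\right) \left(7 + j\right)$)
$d{\left(10 - W{\left(0 \right)} \right)} \left(-25\right) = \left(-91 + \left(10 - \left(4 + 0\right)\right)^{2} - 6 \left(10 - \left(4 + 0\right)\right)\right) \left(-25\right) = \left(-91 + \left(10 - 4\right)^{2} - 6 \left(10 - 4\right)\right) \left(-25\right) = \left(-91 + 6^{2} - 36\right) \left(-25\right) = \left(-91 + 36 - 36\right) \left(-25\right) = \left(-91\right) \left(-25\right) = 2275$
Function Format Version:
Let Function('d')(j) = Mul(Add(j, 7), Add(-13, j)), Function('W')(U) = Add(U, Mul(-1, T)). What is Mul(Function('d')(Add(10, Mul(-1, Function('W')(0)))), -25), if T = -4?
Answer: 2275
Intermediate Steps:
Function('W')(U) = Add(4, U) (Function('W')(U) = Add(U, Mul(-1, -4)) = Add(U, 4) = Add(4, U))
Function('d')(j) = Mul(Add(-13, j), Add(7, j)) (Function('d')(j) = Mul(Add(7, j), Add(-13, j)) = Mul(Add(-13, j), Add(7, j)))
Mul(Function('d')(Add(10, Mul(-1, Function('W')(0)))), -25) = Mul(Add(-91, Pow(Add(10, Mul(-1, Add(4, 0))), 2), Mul(-6, Add(10, Mul(-1, Add(4, 0))))), -25) = Mul(Add(-91, Pow(Add(10, Mul(-1, 4)), 2), Mul(-6, Add(10, Mul(-1, 4)))), -25) = Mul(Add(-91, Pow(Add(10, -4), 2), Mul(-6, Add(10, -4))), -25) = Mul(Add(-91, Pow(6, 2), Mul(-6, 6)), -25) = Mul(Add(-91, 36, -36), -25) = Mul(-91, -25) = 2275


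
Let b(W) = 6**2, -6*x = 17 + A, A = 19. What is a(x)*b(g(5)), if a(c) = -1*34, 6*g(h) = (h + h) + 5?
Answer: -1224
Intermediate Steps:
g(h) = 5/6 + h/3 (g(h) = ((h + h) + 5)/6 = (2*h + 5)/6 = (5 + 2*h)/6 = 5/6 + h/3)
x = -6 (x = -(17 + 19)/6 = -1/6*36 = -6)
a(c) = -34
b(W) = 36
a(x)*b(g(5)) = -34*36 = -1224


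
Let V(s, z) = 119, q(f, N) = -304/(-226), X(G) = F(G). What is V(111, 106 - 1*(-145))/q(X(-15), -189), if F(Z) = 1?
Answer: 13447/152 ≈ 88.467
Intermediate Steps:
X(G) = 1
q(f, N) = 152/113 (q(f, N) = -304*(-1/226) = 152/113)
V(111, 106 - 1*(-145))/q(X(-15), -189) = 119/(152/113) = 119*(113/152) = 13447/152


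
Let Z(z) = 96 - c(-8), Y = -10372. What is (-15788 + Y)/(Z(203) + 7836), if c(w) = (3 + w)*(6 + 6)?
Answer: -1090/333 ≈ -3.2733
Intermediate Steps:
c(w) = 36 + 12*w (c(w) = (3 + w)*12 = 36 + 12*w)
Z(z) = 156 (Z(z) = 96 - (36 + 12*(-8)) = 96 - (36 - 96) = 96 - 1*(-60) = 96 + 60 = 156)
(-15788 + Y)/(Z(203) + 7836) = (-15788 - 10372)/(156 + 7836) = -26160/7992 = -26160*1/7992 = -1090/333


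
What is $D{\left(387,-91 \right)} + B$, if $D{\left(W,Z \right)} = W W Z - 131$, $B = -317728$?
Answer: $-13946838$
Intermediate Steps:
$D{\left(W,Z \right)} = -131 + Z W^{2}$ ($D{\left(W,Z \right)} = W^{2} Z - 131 = Z W^{2} - 131 = -131 + Z W^{2}$)
$D{\left(387,-91 \right)} + B = \left(-131 - 91 \cdot 387^{2}\right) - 317728 = \left(-131 - 13628979\right) - 317728 = -13629110 - 317728 = -13946838$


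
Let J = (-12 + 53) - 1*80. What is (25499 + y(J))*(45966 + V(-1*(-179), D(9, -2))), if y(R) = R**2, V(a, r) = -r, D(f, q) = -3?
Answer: 1242082380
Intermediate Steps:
J = -39 (J = 41 - 80 = -39)
(25499 + y(J))*(45966 + V(-1*(-179), D(9, -2))) = (25499 + (-39)**2)*(45966 - 1*(-3)) = (25499 + 1521)*(45966 + 3) = 27020*45969 = 1242082380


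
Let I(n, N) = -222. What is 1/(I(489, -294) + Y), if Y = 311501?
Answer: 1/311279 ≈ 3.2126e-6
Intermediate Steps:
1/(I(489, -294) + Y) = 1/(-222 + 311501) = 1/311279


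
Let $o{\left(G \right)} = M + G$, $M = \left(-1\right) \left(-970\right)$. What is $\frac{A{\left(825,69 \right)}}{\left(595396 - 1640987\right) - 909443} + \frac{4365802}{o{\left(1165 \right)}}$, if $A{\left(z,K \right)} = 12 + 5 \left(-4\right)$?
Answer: $\frac{609663668882}{298142685} \approx 2044.9$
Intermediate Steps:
$A{\left(z,K \right)} = -8$ ($A{\left(z,K \right)} = 12 - 20 = -8$)
$M = 970$
$o{\left(G \right)} = 970 + G$
$\frac{A{\left(825,69 \right)}}{\left(595396 - 1640987\right) - 909443} + \frac{4365802}{o{\left(1165 \right)}} = - \frac{8}{\left(595396 - 1640987\right) - 909443} + \frac{4365802}{970 + 1165} = - \frac{8}{-1045591 - 909443} + \frac{4365802}{2135} = - \frac{8}{-1955034} + 4365802 \cdot \frac{1}{2135} = \left(-8\right) \left(- \frac{1}{1955034}\right) + \frac{623686}{305} = \frac{4}{977517} + \frac{623686}{305} = \frac{609663668882}{298142685}$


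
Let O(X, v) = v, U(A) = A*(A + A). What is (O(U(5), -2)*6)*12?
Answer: -144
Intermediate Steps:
U(A) = 2*A**2 (U(A) = A*(2*A) = 2*A**2)
(O(U(5), -2)*6)*12 = -2*6*12 = -12*12 = -144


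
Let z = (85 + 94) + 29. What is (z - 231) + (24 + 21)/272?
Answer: -6211/272 ≈ -22.835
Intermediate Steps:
z = 208 (z = 179 + 29 = 208)
(z - 231) + (24 + 21)/272 = (208 - 231) + (24 + 21)/272 = -23 + 45*(1/272) = -23 + 45/272 = -6211/272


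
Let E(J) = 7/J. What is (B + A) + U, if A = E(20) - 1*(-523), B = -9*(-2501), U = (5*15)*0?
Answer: 460647/20 ≈ 23032.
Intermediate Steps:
U = 0 (U = 75*0 = 0)
B = 22509
A = 10467/20 (A = 7/20 - 1*(-523) = 7*(1/20) + 523 = 7/20 + 523 = 10467/20 ≈ 523.35)
(B + A) + U = (22509 + 10467/20) + 0 = 460647/20 + 0 = 460647/20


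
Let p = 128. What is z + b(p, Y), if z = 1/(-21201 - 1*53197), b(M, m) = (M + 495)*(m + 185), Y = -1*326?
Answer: -6535343515/74398 ≈ -87843.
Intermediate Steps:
Y = -326
b(M, m) = (185 + m)*(495 + M) (b(M, m) = (495 + M)*(185 + m) = (185 + m)*(495 + M))
z = -1/74398 (z = 1/(-21201 - 53197) = 1/(-74398) = -1/74398 ≈ -1.3441e-5)
z + b(p, Y) = -1/74398 + (91575 + 185*128 + 495*(-326) + 128*(-326)) = -1/74398 + (91575 + 23680 - 161370 - 41728) = -1/74398 - 87843 = -6535343515/74398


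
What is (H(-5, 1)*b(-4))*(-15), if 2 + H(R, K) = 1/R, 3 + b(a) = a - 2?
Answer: -297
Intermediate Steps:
b(a) = -5 + a (b(a) = -3 + (a - 2) = -3 + (-2 + a) = -5 + a)
H(R, K) = -2 + 1/R
(H(-5, 1)*b(-4))*(-15) = ((-2 + 1/(-5))*(-5 - 4))*(-15) = ((-2 - 1/5)*(-9))*(-15) = -11/5*(-9)*(-15) = (99/5)*(-15) = -297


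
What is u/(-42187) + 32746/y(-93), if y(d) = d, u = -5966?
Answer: -1380900664/3923391 ≈ -351.97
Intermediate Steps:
u/(-42187) + 32746/y(-93) = -5966/(-42187) + 32746/(-93) = -5966*(-1/42187) + 32746*(-1/93) = 5966/42187 - 32746/93 = -1380900664/3923391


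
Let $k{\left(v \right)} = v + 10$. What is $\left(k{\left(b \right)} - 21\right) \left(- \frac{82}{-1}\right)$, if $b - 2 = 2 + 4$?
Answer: $-246$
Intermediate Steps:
$b = 8$ ($b = 2 + \left(2 + 4\right) = 2 + 6 = 8$)
$k{\left(v \right)} = 10 + v$
$\left(k{\left(b \right)} - 21\right) \left(- \frac{82}{-1}\right) = \left(\left(10 + 8\right) - 21\right) \left(- \frac{82}{-1}\right) = \left(18 - 21\right) \left(\left(-82\right) \left(-1\right)\right) = \left(-3\right) 82 = -246$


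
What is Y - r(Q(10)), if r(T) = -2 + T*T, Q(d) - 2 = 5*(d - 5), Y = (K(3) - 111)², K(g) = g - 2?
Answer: 11373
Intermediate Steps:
K(g) = -2 + g
Y = 12100 (Y = ((-2 + 3) - 111)² = (1 - 111)² = (-110)² = 12100)
Q(d) = -23 + 5*d (Q(d) = 2 + 5*(d - 5) = 2 + 5*(-5 + d) = 2 + (-25 + 5*d) = -23 + 5*d)
r(T) = -2 + T²
Y - r(Q(10)) = 12100 - (-2 + (-23 + 5*10)²) = 12100 - (-2 + (-23 + 50)²) = 12100 - (-2 + 27²) = 12100 - (-2 + 729) = 12100 - 1*727 = 12100 - 727 = 11373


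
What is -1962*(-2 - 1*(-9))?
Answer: -13734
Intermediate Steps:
-1962*(-2 - 1*(-9)) = -1962*(-2 + 9) = -1962*7 = -13734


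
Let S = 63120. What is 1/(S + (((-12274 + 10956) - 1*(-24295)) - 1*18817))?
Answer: 1/67280 ≈ 1.4863e-5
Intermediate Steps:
1/(S + (((-12274 + 10956) - 1*(-24295)) - 1*18817)) = 1/(63120 + (((-12274 + 10956) - 1*(-24295)) - 1*18817)) = 1/(63120 + ((-1318 + 24295) - 18817)) = 1/(63120 + (22977 - 18817)) = 1/(63120 + 4160) = 1/67280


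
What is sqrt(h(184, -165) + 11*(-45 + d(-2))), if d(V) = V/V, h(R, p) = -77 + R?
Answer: I*sqrt(377) ≈ 19.417*I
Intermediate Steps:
d(V) = 1
sqrt(h(184, -165) + 11*(-45 + d(-2))) = sqrt((-77 + 184) + 11*(-45 + 1)) = sqrt(107 + 11*(-44)) = sqrt(107 - 484) = sqrt(-377) = I*sqrt(377)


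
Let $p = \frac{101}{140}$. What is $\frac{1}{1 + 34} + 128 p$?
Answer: $\frac{3233}{35} \approx 92.371$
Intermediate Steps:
$p = \frac{101}{140}$ ($p = 101 \cdot \frac{1}{140} = \frac{101}{140} \approx 0.72143$)
$\frac{1}{1 + 34} + 128 p = \frac{1}{1 + 34} + 128 \cdot \frac{101}{140} = \frac{1}{35} + \frac{3232}{35} = \frac{3233}{35}$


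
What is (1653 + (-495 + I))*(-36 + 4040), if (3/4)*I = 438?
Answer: 6974968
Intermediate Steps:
I = 584 (I = (4/3)*438 = 584)
(1653 + (-495 + I))*(-36 + 4040) = (1653 + (-495 + 584))*(-36 + 4040) = (1653 + 89)*4004 = 1742*4004 = 6974968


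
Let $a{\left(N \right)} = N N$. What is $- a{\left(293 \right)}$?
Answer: $-85849$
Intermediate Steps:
$a{\left(N \right)} = N^{2}$
$- a{\left(293 \right)} = - 293^{2} = \left(-1\right) 85849 = -85849$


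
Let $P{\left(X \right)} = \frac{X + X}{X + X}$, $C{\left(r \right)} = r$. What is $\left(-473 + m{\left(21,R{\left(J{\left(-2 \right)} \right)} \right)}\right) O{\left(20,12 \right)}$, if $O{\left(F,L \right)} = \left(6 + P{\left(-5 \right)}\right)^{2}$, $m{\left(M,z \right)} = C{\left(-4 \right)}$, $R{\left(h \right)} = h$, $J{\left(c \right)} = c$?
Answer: $-23373$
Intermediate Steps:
$P{\left(X \right)} = 1$ ($P{\left(X \right)} = \frac{2 X}{2 X} = 2 X \frac{1}{2 X} = 1$)
$m{\left(M,z \right)} = -4$
$O{\left(F,L \right)} = 49$ ($O{\left(F,L \right)} = \left(6 + 1\right)^{2} = 7^{2} = 49$)
$\left(-473 + m{\left(21,R{\left(J{\left(-2 \right)} \right)} \right)}\right) O{\left(20,12 \right)} = \left(-473 - 4\right) 49 = \left(-477\right) 49 = -23373$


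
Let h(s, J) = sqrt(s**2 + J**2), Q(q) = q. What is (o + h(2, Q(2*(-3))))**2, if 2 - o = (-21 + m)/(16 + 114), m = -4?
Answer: 30289/676 + 114*sqrt(10)/13 ≈ 72.537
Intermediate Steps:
h(s, J) = sqrt(J**2 + s**2)
o = 57/26 (o = 2 - (-21 - 4)/(16 + 114) = 2 - (-25)/130 = 2 - 1*(-5/26) = 2 + 5/26 = 57/26 ≈ 2.1923)
(o + h(2, Q(2*(-3))))**2 = (57/26 + sqrt((2*(-3))**2 + 2**2))**2 = (57/26 + sqrt((-6)**2 + 4))**2 = (57/26 + sqrt(36 + 4))**2 = (57/26 + sqrt(40))**2 = (57/26 + 2*sqrt(10))**2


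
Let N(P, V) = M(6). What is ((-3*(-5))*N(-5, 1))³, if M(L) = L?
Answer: 729000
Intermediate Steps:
N(P, V) = 6
((-3*(-5))*N(-5, 1))³ = (-3*(-5)*6)³ = (15*6)³ = 90³ = 729000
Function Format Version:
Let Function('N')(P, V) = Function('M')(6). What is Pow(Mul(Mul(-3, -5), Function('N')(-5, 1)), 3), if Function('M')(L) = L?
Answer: 729000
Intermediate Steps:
Function('N')(P, V) = 6
Pow(Mul(Mul(-3, -5), Function('N')(-5, 1)), 3) = Pow(Mul(Mul(-3, -5), 6), 3) = Pow(Mul(15, 6), 3) = Pow(90, 3) = 729000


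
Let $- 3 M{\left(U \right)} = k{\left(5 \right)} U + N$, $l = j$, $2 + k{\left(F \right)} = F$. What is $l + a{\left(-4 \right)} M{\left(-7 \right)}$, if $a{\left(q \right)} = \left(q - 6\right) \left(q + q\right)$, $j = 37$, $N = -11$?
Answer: $\frac{2671}{3} \approx 890.33$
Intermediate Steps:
$k{\left(F \right)} = -2 + F$
$a{\left(q \right)} = 2 q \left(-6 + q\right)$ ($a{\left(q \right)} = \left(-6 + q\right) 2 q = 2 q \left(-6 + q\right)$)
$l = 37$
$M{\left(U \right)} = \frac{11}{3} - U$ ($M{\left(U \right)} = - \frac{\left(-2 + 5\right) U - 11}{3} = - \frac{3 U - 11}{3} = - \frac{-11 + 3 U}{3} = \frac{11}{3} - U$)
$l + a{\left(-4 \right)} M{\left(-7 \right)} = 37 + 2 \left(-4\right) \left(-6 - 4\right) \left(\frac{11}{3} - -7\right) = 37 + 2 \left(-4\right) \left(-10\right) \left(\frac{11}{3} + 7\right) = 37 + 80 \cdot \frac{32}{3} = 37 + \frac{2560}{3} = \frac{2671}{3}$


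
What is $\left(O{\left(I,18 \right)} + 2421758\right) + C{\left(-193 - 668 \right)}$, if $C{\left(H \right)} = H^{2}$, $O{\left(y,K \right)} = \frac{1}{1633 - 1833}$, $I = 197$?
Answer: $\frac{632615799}{200} \approx 3.1631 \cdot 10^{6}$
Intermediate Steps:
$O{\left(y,K \right)} = - \frac{1}{200}$ ($O{\left(y,K \right)} = \frac{1}{-200} = - \frac{1}{200}$)
$\left(O{\left(I,18 \right)} + 2421758\right) + C{\left(-193 - 668 \right)} = \left(- \frac{1}{200} + 2421758\right) + \left(-193 - 668\right)^{2} = \frac{484351599}{200} + \left(-193 - 668\right)^{2} = \frac{484351599}{200} + \left(-861\right)^{2} = \frac{484351599}{200} + 741321 = \frac{632615799}{200}$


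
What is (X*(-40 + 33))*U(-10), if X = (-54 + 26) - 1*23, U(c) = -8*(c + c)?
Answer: 57120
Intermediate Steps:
U(c) = -16*c
X = -51 (X = -28 - 23 = -51)
(X*(-40 + 33))*U(-10) = (-51*(-40 + 33))*(-16*(-10)) = -51*(-7)*160 = 357*160 = 57120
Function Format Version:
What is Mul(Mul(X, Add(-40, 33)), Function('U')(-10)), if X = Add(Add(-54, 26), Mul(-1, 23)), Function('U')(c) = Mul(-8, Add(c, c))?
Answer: 57120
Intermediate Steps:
Function('U')(c) = Mul(-16, c) (Function('U')(c) = Mul(-8, Mul(2, c)) = Mul(-16, c))
X = -51 (X = Add(-28, -23) = -51)
Mul(Mul(X, Add(-40, 33)), Function('U')(-10)) = Mul(Mul(-51, Add(-40, 33)), Mul(-16, -10)) = Mul(Mul(-51, -7), 160) = Mul(357, 160) = 57120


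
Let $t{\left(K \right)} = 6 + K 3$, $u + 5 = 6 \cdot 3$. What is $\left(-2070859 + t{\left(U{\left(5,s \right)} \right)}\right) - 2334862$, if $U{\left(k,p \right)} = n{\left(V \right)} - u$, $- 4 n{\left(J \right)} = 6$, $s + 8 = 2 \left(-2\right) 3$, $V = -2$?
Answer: $- \frac{8811517}{2} \approx -4.4058 \cdot 10^{6}$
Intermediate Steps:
$u = 13$ ($u = -5 + 6 \cdot 3 = -5 + 18 = 13$)
$s = -20$ ($s = -8 + 2 \left(-2\right) 3 = -8 - 12 = -20$)
$n{\left(J \right)} = - \frac{3}{2}$ ($n{\left(J \right)} = \left(- \frac{1}{4}\right) 6 = - \frac{3}{2}$)
$U{\left(k,p \right)} = - \frac{29}{2}$ ($U{\left(k,p \right)} = - \frac{3}{2} - 13 = - \frac{29}{2}$)
$t{\left(K \right)} = 6 + 3 K$
$\left(-2070859 + t{\left(U{\left(5,s \right)} \right)}\right) - 2334862 = \left(-2070859 + \left(6 + 3 \left(- \frac{29}{2}\right)\right)\right) - 2334862 = \left(-2070859 + \left(6 - \frac{87}{2}\right)\right) - 2334862 = \left(-2070859 - \frac{75}{2}\right) - 2334862 = - \frac{4141793}{2} - 2334862 = - \frac{8811517}{2}$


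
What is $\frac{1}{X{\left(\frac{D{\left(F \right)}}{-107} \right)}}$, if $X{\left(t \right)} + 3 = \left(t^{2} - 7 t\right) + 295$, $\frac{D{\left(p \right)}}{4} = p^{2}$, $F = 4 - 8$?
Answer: $\frac{11449}{3395140} \approx 0.0033722$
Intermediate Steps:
$F = -4$
$D{\left(p \right)} = 4 p^{2}$
$X{\left(t \right)} = 292 + t^{2} - 7 t$ ($X{\left(t \right)} = -3 + \left(\left(t^{2} - 7 t\right) + 295\right) = -3 + \left(295 + t^{2} - 7 t\right) = 292 + t^{2} - 7 t$)
$\frac{1}{X{\left(\frac{D{\left(F \right)}}{-107} \right)}} = \frac{1}{292 + \left(\frac{4 \left(-4\right)^{2}}{-107}\right)^{2} - 7 \frac{4 \left(-4\right)^{2}}{-107}} = \frac{1}{292 + \left(4 \cdot 16 \left(- \frac{1}{107}\right)\right)^{2} - 7 \cdot 4 \cdot 16 \left(- \frac{1}{107}\right)} = \frac{1}{292 + \left(64 \left(- \frac{1}{107}\right)\right)^{2} - 7 \cdot 64 \left(- \frac{1}{107}\right)} = \frac{1}{292 + \left(- \frac{64}{107}\right)^{2} - - \frac{448}{107}} = \frac{1}{292 + \frac{4096}{11449} + \frac{448}{107}} = \frac{1}{\frac{3395140}{11449}} = \frac{11449}{3395140}$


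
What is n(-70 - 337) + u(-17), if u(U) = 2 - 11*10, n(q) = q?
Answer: -515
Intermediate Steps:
u(U) = -108 (u(U) = 2 - 110 = -108)
n(-70 - 337) + u(-17) = (-70 - 337) - 108 = -407 - 108 = -515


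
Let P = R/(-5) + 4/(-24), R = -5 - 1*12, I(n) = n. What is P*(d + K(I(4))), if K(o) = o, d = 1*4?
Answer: 388/15 ≈ 25.867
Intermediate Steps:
d = 4
R = -17 (R = -5 - 12 = -17)
P = 97/30 (P = -17/(-5) + 4/(-24) = -17*(-⅕) + 4*(-1/24) = 17/5 - ⅙ = 97/30 ≈ 3.2333)
P*(d + K(I(4))) = 97*(4 + 4)/30 = (97/30)*8 = 388/15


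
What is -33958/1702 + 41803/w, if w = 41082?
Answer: -661956925/34960782 ≈ -18.934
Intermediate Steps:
-33958/1702 + 41803/w = -33958/1702 + 41803/41082 = -33958*1/1702 + 41803*(1/41082) = -16979/851 + 41803/41082 = -661956925/34960782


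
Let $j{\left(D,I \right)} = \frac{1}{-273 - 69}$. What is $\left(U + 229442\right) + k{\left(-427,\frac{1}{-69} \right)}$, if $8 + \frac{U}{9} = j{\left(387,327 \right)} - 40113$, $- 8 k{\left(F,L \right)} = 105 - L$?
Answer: $- \frac{690425843}{5244} \approx -1.3166 \cdot 10^{5}$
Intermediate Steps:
$j{\left(D,I \right)} = - \frac{1}{342}$ ($j{\left(D,I \right)} = \frac{1}{-342} = - \frac{1}{342}$)
$k{\left(F,L \right)} = - \frac{105}{8} + \frac{L}{8}$ ($k{\left(F,L \right)} = - \frac{105 - L}{8} = - \frac{105}{8} + \frac{L}{8}$)
$U = - \frac{13721383}{38}$ ($U = -72 + 9 \left(- \frac{1}{342} - 40113\right) = -72 + 9 \left(- \frac{13718647}{342}\right) = -72 - \frac{13718647}{38} = - \frac{13721383}{38} \approx -3.6109 \cdot 10^{5}$)
$\left(U + 229442\right) + k{\left(-427,\frac{1}{-69} \right)} = \left(- \frac{13721383}{38} + 229442\right) - \left(\frac{105}{8} - \frac{1}{8 \left(-69\right)}\right) = - \frac{5002587}{38} + \left(- \frac{105}{8} + \frac{1}{8} \left(- \frac{1}{69}\right)\right) = - \frac{5002587}{38} - \frac{3623}{276} = - \frac{690425843}{5244}$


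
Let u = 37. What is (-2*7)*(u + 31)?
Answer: -952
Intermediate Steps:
(-2*7)*(u + 31) = (-2*7)*(37 + 31) = -14*68 = -952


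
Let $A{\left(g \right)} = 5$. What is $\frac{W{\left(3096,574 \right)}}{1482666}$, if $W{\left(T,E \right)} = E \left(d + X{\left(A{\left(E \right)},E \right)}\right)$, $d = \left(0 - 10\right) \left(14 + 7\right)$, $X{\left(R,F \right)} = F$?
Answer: $\frac{104468}{741333} \approx 0.14092$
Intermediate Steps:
$d = -210$ ($d = \left(-10\right) 21 = -210$)
$W{\left(T,E \right)} = E \left(-210 + E\right)$
$\frac{W{\left(3096,574 \right)}}{1482666} = \frac{574 \left(-210 + 574\right)}{1482666} = 574 \cdot 364 \cdot \frac{1}{1482666} = 208936 \cdot \frac{1}{1482666} = \frac{104468}{741333}$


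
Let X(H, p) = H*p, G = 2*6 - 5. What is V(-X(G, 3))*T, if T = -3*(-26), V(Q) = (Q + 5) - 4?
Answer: -1560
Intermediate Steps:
G = 7 (G = 12 - 5 = 7)
V(Q) = 1 + Q (V(Q) = (5 + Q) - 4 = 1 + Q)
T = 78
V(-X(G, 3))*T = (1 - 7*3)*78 = (1 - 1*21)*78 = (1 - 21)*78 = -20*78 = -1560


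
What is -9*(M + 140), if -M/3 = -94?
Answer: -3798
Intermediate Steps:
M = 282 (M = -3*(-94) = 282)
-9*(M + 140) = -9*(282 + 140) = -9*422 = -3798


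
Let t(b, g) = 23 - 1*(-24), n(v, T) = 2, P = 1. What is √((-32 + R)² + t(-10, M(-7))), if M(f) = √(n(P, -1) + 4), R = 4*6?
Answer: √111 ≈ 10.536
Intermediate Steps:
R = 24
M(f) = √6 (M(f) = √(2 + 4) = √6)
t(b, g) = 47 (t(b, g) = 23 + 24 = 47)
√((-32 + R)² + t(-10, M(-7))) = √((-32 + 24)² + 47) = √((-8)² + 47) = √(64 + 47) = √111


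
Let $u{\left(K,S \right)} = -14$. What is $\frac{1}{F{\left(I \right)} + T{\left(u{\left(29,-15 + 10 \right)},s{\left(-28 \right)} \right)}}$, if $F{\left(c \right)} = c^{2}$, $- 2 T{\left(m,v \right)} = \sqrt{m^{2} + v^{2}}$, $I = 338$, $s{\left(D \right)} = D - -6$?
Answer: $\frac{57122}{6525845683} + \frac{\sqrt{170}}{13051691366} \approx 8.7542 \cdot 10^{-6}$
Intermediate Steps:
$s{\left(D \right)} = 6 + D$ ($s{\left(D \right)} = D + 6 = 6 + D$)
$T{\left(m,v \right)} = - \frac{\sqrt{m^{2} + v^{2}}}{2}$
$\frac{1}{F{\left(I \right)} + T{\left(u{\left(29,-15 + 10 \right)},s{\left(-28 \right)} \right)}} = \frac{1}{338^{2} - \frac{\sqrt{\left(-14\right)^{2} + \left(6 - 28\right)^{2}}}{2}} = \frac{1}{114244 - \frac{\sqrt{196 + \left(-22\right)^{2}}}{2}} = \frac{1}{114244 - \frac{\sqrt{196 + 484}}{2}} = \frac{1}{114244 - \frac{\sqrt{680}}{2}} = \frac{1}{114244 - \frac{2 \sqrt{170}}{2}} = \frac{1}{114244 - \sqrt{170}}$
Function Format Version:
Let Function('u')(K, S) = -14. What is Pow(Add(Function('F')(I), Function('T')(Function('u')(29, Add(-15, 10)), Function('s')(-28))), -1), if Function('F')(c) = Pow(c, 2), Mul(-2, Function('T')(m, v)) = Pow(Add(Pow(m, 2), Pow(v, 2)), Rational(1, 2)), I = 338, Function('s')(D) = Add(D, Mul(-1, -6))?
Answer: Add(Rational(57122, 6525845683), Mul(Rational(1, 13051691366), Pow(170, Rational(1, 2)))) ≈ 8.7542e-6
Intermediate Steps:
Function('s')(D) = Add(6, D) (Function('s')(D) = Add(D, 6) = Add(6, D))
Function('T')(m, v) = Mul(Rational(-1, 2), Pow(Add(Pow(m, 2), Pow(v, 2)), Rational(1, 2)))
Pow(Add(Function('F')(I), Function('T')(Function('u')(29, Add(-15, 10)), Function('s')(-28))), -1) = Pow(Add(Pow(338, 2), Mul(Rational(-1, 2), Pow(Add(Pow(-14, 2), Pow(Add(6, -28), 2)), Rational(1, 2)))), -1) = Pow(Add(114244, Mul(Rational(-1, 2), Pow(Add(196, Pow(-22, 2)), Rational(1, 2)))), -1) = Pow(Add(114244, Mul(Rational(-1, 2), Pow(Add(196, 484), Rational(1, 2)))), -1) = Pow(Add(114244, Mul(Rational(-1, 2), Pow(680, Rational(1, 2)))), -1) = Pow(Add(114244, Mul(Rational(-1, 2), Mul(2, Pow(170, Rational(1, 2))))), -1) = Pow(Add(114244, Mul(-1, Pow(170, Rational(1, 2)))), -1)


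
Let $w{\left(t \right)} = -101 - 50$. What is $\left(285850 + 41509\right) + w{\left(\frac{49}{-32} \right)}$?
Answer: $327208$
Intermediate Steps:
$w{\left(t \right)} = -151$ ($w{\left(t \right)} = -101 - 50 = -151$)
$\left(285850 + 41509\right) + w{\left(\frac{49}{-32} \right)} = \left(285850 + 41509\right) - 151 = 327359 - 151 = 327208$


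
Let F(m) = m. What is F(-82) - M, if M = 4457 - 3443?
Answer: -1096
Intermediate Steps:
M = 1014
F(-82) - M = -82 - 1*1014 = -82 - 1014 = -1096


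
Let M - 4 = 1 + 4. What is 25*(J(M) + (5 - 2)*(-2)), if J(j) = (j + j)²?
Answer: 7950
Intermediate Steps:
M = 9 (M = 4 + (1 + 4) = 4 + 5 = 9)
J(j) = 4*j² (J(j) = (2*j)² = 4*j²)
25*(J(M) + (5 - 2)*(-2)) = 25*(4*9² + (5 - 2)*(-2)) = 25*(4*81 + 3*(-2)) = 25*(324 - 6) = 25*318 = 7950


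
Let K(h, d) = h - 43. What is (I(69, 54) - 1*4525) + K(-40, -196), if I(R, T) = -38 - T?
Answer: -4700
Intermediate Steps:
K(h, d) = -43 + h
(I(69, 54) - 1*4525) + K(-40, -196) = ((-38 - 1*54) - 1*4525) + (-43 - 40) = ((-38 - 54) - 4525) - 83 = (-92 - 4525) - 83 = -4617 - 83 = -4700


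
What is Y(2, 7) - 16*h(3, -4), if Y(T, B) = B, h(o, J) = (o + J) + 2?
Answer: -9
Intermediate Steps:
h(o, J) = 2 + J + o (h(o, J) = (J + o) + 2 = 2 + J + o)
Y(2, 7) - 16*h(3, -4) = 7 - 16*(2 - 4 + 3) = 7 - 16*1 = 7 - 16 = -9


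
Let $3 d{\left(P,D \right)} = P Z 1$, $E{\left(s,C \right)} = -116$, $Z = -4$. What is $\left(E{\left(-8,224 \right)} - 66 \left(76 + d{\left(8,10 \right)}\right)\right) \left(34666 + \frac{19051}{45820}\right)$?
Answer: $- \frac{1758375594297}{11455} \approx -1.535 \cdot 10^{8}$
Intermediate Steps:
$d{\left(P,D \right)} = - \frac{4 P}{3}$ ($d{\left(P,D \right)} = \frac{P \left(-4\right) 1}{3} = \frac{- 4 P 1}{3} = \frac{\left(-4\right) P}{3} = - \frac{4 P}{3}$)
$\left(E{\left(-8,224 \right)} - 66 \left(76 + d{\left(8,10 \right)}\right)\right) \left(34666 + \frac{19051}{45820}\right) = \left(-116 - 66 \left(76 - \frac{32}{3}\right)\right) \left(34666 + \frac{19051}{45820}\right) = \left(-116 - 66 \left(76 - \frac{32}{3}\right)\right) \left(34666 + 19051 \cdot \frac{1}{45820}\right) = \left(-116 - 4312\right) \left(34666 + \frac{19051}{45820}\right) = \left(-116 - 4312\right) \frac{1588415171}{45820} = \left(-4428\right) \frac{1588415171}{45820} = - \frac{1758375594297}{11455}$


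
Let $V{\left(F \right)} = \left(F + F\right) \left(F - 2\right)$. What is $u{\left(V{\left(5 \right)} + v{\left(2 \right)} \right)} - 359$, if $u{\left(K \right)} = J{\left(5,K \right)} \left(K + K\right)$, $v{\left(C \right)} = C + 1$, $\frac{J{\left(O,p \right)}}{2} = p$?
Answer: $3997$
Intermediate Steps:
$J{\left(O,p \right)} = 2 p$
$v{\left(C \right)} = 1 + C$
$V{\left(F \right)} = 2 F \left(-2 + F\right)$
$u{\left(K \right)} = 4 K^{2}$ ($u{\left(K \right)} = 2 K \left(K + K\right) = 2 K 2 K = 4 K^{2}$)
$u{\left(V{\left(5 \right)} + v{\left(2 \right)} \right)} - 359 = 4 \left(2 \cdot 5 \left(-2 + 5\right) + \left(1 + 2\right)\right)^{2} - 359 = 4 \left(2 \cdot 5 \cdot 3 + 3\right)^{2} - 359 = 4 \left(30 + 3\right)^{2} - 359 = 4 \cdot 33^{2} - 359 = 4 \cdot 1089 - 359 = 4356 - 359 = 3997$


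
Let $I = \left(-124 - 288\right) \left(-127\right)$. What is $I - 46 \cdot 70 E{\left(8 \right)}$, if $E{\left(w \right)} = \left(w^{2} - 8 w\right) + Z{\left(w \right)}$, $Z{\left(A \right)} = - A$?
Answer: $78084$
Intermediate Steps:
$E{\left(w \right)} = w^{2} - 9 w$ ($E{\left(w \right)} = \left(w^{2} - 8 w\right) - w = w^{2} - 9 w$)
$I = 52324$ ($I = \left(-412\right) \left(-127\right) = 52324$)
$I - 46 \cdot 70 E{\left(8 \right)} = 52324 - 46 \cdot 70 \cdot 8 \left(-9 + 8\right) = 52324 - 3220 \cdot 8 \left(-1\right) = 52324 - 3220 \left(-8\right) = 52324 - -25760 = 52324 + 25760 = 78084$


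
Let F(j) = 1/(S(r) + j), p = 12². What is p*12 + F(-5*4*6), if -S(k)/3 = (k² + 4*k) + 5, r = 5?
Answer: 466559/270 ≈ 1728.0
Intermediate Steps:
S(k) = -15 - 12*k - 3*k² (S(k) = -3*((k² + 4*k) + 5) = -3*(5 + k² + 4*k) = -15 - 12*k - 3*k²)
p = 144
F(j) = 1/(-150 + j) (F(j) = 1/((-15 - 12*5 - 3*5²) + j) = 1/((-15 - 60 - 3*25) + j) = 1/((-15 - 60 - 75) + j) = 1/(-150 + j))
p*12 + F(-5*4*6) = 144*12 + 1/(-150 - 5*4*6) = 1728 + 1/(-150 - 20*6) = 1728 + 1/(-150 - 120) = 1728 + 1/(-270) = 1728 - 1/270 = 466559/270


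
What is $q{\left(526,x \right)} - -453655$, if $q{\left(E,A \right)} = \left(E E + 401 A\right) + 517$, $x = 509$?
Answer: $934957$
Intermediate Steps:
$q{\left(E,A \right)} = 517 + E^{2} + 401 A$ ($q{\left(E,A \right)} = \left(E^{2} + 401 A\right) + 517 = 517 + E^{2} + 401 A$)
$q{\left(526,x \right)} - -453655 = \left(517 + 526^{2} + 401 \cdot 509\right) - -453655 = \left(517 + 276676 + 204109\right) + 453655 = 481302 + 453655 = 934957$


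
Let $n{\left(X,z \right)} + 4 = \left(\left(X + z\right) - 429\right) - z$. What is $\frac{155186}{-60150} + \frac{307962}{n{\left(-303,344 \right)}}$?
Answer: $- \frac{4659532799}{11067600} \approx -421.01$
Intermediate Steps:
$n{\left(X,z \right)} = -433 + X$ ($n{\left(X,z \right)} = -4 - \left(429 - X\right) = -4 + \left(\left(-429 + X + z\right) - z\right) = -4 + \left(-429 + X\right) = -433 + X$)
$\frac{155186}{-60150} + \frac{307962}{n{\left(-303,344 \right)}} = \frac{155186}{-60150} + \frac{307962}{-433 - 303} = 155186 \left(- \frac{1}{60150}\right) + \frac{307962}{-736} = - \frac{77593}{30075} + 307962 \left(- \frac{1}{736}\right) = - \frac{77593}{30075} - \frac{153981}{368} = - \frac{4659532799}{11067600}$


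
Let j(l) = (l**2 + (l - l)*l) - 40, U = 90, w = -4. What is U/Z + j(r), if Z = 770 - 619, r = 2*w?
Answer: 3714/151 ≈ 24.596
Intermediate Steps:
r = -8 (r = 2*(-4) = -8)
Z = 151
j(l) = -40 + l**2 (j(l) = (l**2 + 0*l) - 40 = (l**2 + 0) - 40 = l**2 - 40 = -40 + l**2)
U/Z + j(r) = 90/151 + (-40 + (-8)**2) = 90*(1/151) + (-40 + 64) = 90/151 + 24 = 3714/151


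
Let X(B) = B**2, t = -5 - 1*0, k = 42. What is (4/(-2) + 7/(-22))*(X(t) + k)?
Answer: -3417/22 ≈ -155.32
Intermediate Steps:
t = -5 (t = -5 + 0 = -5)
(4/(-2) + 7/(-22))*(X(t) + k) = (4/(-2) + 7/(-22))*((-5)**2 + 42) = (4*(-1/2) + 7*(-1/22))*(25 + 42) = (-2 - 7/22)*67 = -51/22*67 = -3417/22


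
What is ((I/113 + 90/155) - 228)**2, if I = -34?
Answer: 636331671616/12271009 ≈ 51857.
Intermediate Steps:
((I/113 + 90/155) - 228)**2 = ((-34/113 + 90/155) - 228)**2 = ((-34*1/113 + 90*(1/155)) - 228)**2 = ((-34/113 + 18/31) - 228)**2 = (980/3503 - 228)**2 = (-797704/3503)**2 = 636331671616/12271009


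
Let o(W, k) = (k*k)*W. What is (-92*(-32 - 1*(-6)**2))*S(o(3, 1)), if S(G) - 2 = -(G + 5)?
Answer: -37536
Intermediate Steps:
o(W, k) = W*k**2 (o(W, k) = k**2*W = W*k**2)
S(G) = -3 - G (S(G) = 2 - (G + 5) = 2 - (5 + G) = 2 + (-5 - G) = -3 - G)
(-92*(-32 - 1*(-6)**2))*S(o(3, 1)) = (-92*(-32 - 1*(-6)**2))*(-3 - 3*1**2) = (-92*(-32 - 1*36))*(-3 - 3) = (-92*(-32 - 36))*(-3 - 1*3) = (-92*(-68))*(-3 - 3) = 6256*(-6) = -37536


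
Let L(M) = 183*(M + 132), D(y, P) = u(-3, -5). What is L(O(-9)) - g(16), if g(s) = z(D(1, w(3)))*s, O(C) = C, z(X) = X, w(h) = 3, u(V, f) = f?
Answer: 22589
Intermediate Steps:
D(y, P) = -5
g(s) = -5*s
L(M) = 24156 + 183*M (L(M) = 183*(132 + M) = 24156 + 183*M)
L(O(-9)) - g(16) = (24156 + 183*(-9)) - (-5)*16 = (24156 - 1647) - 1*(-80) = 22509 + 80 = 22589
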